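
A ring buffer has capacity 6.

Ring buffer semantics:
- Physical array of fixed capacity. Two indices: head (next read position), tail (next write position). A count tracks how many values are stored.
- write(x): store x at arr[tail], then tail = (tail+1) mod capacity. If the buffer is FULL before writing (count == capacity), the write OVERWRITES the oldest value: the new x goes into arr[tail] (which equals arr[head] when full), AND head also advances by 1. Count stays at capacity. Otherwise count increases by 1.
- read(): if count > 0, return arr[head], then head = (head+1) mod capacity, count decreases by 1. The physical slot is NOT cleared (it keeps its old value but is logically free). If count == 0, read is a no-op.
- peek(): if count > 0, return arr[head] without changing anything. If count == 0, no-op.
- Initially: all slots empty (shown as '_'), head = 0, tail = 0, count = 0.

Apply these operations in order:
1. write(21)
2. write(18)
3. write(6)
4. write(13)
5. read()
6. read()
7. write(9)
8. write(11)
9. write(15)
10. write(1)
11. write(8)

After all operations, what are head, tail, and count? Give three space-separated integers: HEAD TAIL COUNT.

Answer: 3 3 6

Derivation:
After op 1 (write(21)): arr=[21 _ _ _ _ _] head=0 tail=1 count=1
After op 2 (write(18)): arr=[21 18 _ _ _ _] head=0 tail=2 count=2
After op 3 (write(6)): arr=[21 18 6 _ _ _] head=0 tail=3 count=3
After op 4 (write(13)): arr=[21 18 6 13 _ _] head=0 tail=4 count=4
After op 5 (read()): arr=[21 18 6 13 _ _] head=1 tail=4 count=3
After op 6 (read()): arr=[21 18 6 13 _ _] head=2 tail=4 count=2
After op 7 (write(9)): arr=[21 18 6 13 9 _] head=2 tail=5 count=3
After op 8 (write(11)): arr=[21 18 6 13 9 11] head=2 tail=0 count=4
After op 9 (write(15)): arr=[15 18 6 13 9 11] head=2 tail=1 count=5
After op 10 (write(1)): arr=[15 1 6 13 9 11] head=2 tail=2 count=6
After op 11 (write(8)): arr=[15 1 8 13 9 11] head=3 tail=3 count=6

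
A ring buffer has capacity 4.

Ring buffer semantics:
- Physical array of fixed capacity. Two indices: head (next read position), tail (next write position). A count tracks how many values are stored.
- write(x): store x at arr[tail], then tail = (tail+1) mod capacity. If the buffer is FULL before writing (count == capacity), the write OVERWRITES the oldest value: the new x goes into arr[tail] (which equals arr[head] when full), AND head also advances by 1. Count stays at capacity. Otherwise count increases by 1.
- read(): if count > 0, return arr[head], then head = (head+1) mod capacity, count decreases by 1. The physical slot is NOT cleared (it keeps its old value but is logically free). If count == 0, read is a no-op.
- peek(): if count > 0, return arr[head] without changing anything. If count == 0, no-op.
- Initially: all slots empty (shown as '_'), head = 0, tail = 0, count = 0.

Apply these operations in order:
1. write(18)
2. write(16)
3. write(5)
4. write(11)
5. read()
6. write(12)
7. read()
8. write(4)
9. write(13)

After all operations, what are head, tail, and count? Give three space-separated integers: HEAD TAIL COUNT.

Answer: 3 3 4

Derivation:
After op 1 (write(18)): arr=[18 _ _ _] head=0 tail=1 count=1
After op 2 (write(16)): arr=[18 16 _ _] head=0 tail=2 count=2
After op 3 (write(5)): arr=[18 16 5 _] head=0 tail=3 count=3
After op 4 (write(11)): arr=[18 16 5 11] head=0 tail=0 count=4
After op 5 (read()): arr=[18 16 5 11] head=1 tail=0 count=3
After op 6 (write(12)): arr=[12 16 5 11] head=1 tail=1 count=4
After op 7 (read()): arr=[12 16 5 11] head=2 tail=1 count=3
After op 8 (write(4)): arr=[12 4 5 11] head=2 tail=2 count=4
After op 9 (write(13)): arr=[12 4 13 11] head=3 tail=3 count=4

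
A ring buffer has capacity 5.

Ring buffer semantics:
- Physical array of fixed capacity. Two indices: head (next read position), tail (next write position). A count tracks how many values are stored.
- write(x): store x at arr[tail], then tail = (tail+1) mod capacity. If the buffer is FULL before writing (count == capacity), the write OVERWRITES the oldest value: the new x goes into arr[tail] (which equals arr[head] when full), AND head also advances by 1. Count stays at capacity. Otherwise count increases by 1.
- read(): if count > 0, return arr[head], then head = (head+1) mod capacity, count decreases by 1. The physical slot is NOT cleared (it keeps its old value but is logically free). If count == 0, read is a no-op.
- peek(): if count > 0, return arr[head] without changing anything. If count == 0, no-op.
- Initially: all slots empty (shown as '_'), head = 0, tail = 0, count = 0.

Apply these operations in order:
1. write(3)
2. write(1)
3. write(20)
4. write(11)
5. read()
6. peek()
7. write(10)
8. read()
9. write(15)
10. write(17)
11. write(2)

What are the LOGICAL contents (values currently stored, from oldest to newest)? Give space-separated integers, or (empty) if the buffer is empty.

After op 1 (write(3)): arr=[3 _ _ _ _] head=0 tail=1 count=1
After op 2 (write(1)): arr=[3 1 _ _ _] head=0 tail=2 count=2
After op 3 (write(20)): arr=[3 1 20 _ _] head=0 tail=3 count=3
After op 4 (write(11)): arr=[3 1 20 11 _] head=0 tail=4 count=4
After op 5 (read()): arr=[3 1 20 11 _] head=1 tail=4 count=3
After op 6 (peek()): arr=[3 1 20 11 _] head=1 tail=4 count=3
After op 7 (write(10)): arr=[3 1 20 11 10] head=1 tail=0 count=4
After op 8 (read()): arr=[3 1 20 11 10] head=2 tail=0 count=3
After op 9 (write(15)): arr=[15 1 20 11 10] head=2 tail=1 count=4
After op 10 (write(17)): arr=[15 17 20 11 10] head=2 tail=2 count=5
After op 11 (write(2)): arr=[15 17 2 11 10] head=3 tail=3 count=5

Answer: 11 10 15 17 2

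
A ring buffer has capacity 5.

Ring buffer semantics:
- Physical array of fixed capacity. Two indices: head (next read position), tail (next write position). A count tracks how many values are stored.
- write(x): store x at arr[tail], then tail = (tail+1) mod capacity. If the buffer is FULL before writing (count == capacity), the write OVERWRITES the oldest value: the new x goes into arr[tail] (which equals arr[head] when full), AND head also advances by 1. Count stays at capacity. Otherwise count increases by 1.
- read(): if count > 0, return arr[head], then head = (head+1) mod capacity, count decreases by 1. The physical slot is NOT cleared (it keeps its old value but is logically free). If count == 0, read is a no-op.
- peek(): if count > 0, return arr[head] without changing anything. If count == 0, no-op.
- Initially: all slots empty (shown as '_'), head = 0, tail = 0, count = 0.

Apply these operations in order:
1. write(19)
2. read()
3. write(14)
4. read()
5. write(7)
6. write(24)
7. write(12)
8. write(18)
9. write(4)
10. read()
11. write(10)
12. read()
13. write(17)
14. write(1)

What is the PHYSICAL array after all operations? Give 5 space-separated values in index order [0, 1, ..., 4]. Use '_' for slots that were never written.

Answer: 18 4 10 17 1

Derivation:
After op 1 (write(19)): arr=[19 _ _ _ _] head=0 tail=1 count=1
After op 2 (read()): arr=[19 _ _ _ _] head=1 tail=1 count=0
After op 3 (write(14)): arr=[19 14 _ _ _] head=1 tail=2 count=1
After op 4 (read()): arr=[19 14 _ _ _] head=2 tail=2 count=0
After op 5 (write(7)): arr=[19 14 7 _ _] head=2 tail=3 count=1
After op 6 (write(24)): arr=[19 14 7 24 _] head=2 tail=4 count=2
After op 7 (write(12)): arr=[19 14 7 24 12] head=2 tail=0 count=3
After op 8 (write(18)): arr=[18 14 7 24 12] head=2 tail=1 count=4
After op 9 (write(4)): arr=[18 4 7 24 12] head=2 tail=2 count=5
After op 10 (read()): arr=[18 4 7 24 12] head=3 tail=2 count=4
After op 11 (write(10)): arr=[18 4 10 24 12] head=3 tail=3 count=5
After op 12 (read()): arr=[18 4 10 24 12] head=4 tail=3 count=4
After op 13 (write(17)): arr=[18 4 10 17 12] head=4 tail=4 count=5
After op 14 (write(1)): arr=[18 4 10 17 1] head=0 tail=0 count=5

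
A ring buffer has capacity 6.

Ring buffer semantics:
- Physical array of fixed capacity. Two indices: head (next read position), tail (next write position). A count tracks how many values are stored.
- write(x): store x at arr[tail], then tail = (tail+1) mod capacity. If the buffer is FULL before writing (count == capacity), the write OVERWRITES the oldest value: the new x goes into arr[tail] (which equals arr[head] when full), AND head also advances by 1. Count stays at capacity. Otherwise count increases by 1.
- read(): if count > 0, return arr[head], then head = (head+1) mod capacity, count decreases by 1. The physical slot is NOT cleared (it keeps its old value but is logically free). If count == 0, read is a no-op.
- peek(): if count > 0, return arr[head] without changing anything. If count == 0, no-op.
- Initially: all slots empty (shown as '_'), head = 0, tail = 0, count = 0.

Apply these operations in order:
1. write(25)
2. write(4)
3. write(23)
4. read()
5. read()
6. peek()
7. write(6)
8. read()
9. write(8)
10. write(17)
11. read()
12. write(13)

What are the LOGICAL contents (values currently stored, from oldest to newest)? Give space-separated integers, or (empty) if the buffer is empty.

Answer: 8 17 13

Derivation:
After op 1 (write(25)): arr=[25 _ _ _ _ _] head=0 tail=1 count=1
After op 2 (write(4)): arr=[25 4 _ _ _ _] head=0 tail=2 count=2
After op 3 (write(23)): arr=[25 4 23 _ _ _] head=0 tail=3 count=3
After op 4 (read()): arr=[25 4 23 _ _ _] head=1 tail=3 count=2
After op 5 (read()): arr=[25 4 23 _ _ _] head=2 tail=3 count=1
After op 6 (peek()): arr=[25 4 23 _ _ _] head=2 tail=3 count=1
After op 7 (write(6)): arr=[25 4 23 6 _ _] head=2 tail=4 count=2
After op 8 (read()): arr=[25 4 23 6 _ _] head=3 tail=4 count=1
After op 9 (write(8)): arr=[25 4 23 6 8 _] head=3 tail=5 count=2
After op 10 (write(17)): arr=[25 4 23 6 8 17] head=3 tail=0 count=3
After op 11 (read()): arr=[25 4 23 6 8 17] head=4 tail=0 count=2
After op 12 (write(13)): arr=[13 4 23 6 8 17] head=4 tail=1 count=3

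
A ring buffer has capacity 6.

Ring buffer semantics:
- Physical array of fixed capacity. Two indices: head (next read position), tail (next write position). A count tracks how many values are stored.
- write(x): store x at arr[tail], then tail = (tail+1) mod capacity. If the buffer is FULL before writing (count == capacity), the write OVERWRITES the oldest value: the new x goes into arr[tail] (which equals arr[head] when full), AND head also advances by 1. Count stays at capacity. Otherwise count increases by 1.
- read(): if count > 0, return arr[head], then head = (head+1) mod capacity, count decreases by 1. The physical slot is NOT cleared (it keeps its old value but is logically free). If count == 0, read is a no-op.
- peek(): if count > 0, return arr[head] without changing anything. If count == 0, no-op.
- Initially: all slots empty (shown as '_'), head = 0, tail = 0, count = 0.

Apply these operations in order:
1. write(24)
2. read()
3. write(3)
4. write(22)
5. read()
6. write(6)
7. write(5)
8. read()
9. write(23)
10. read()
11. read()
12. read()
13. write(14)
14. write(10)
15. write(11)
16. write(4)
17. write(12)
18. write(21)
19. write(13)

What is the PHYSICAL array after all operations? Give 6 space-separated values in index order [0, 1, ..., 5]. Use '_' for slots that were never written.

Answer: 13 10 11 4 12 21

Derivation:
After op 1 (write(24)): arr=[24 _ _ _ _ _] head=0 tail=1 count=1
After op 2 (read()): arr=[24 _ _ _ _ _] head=1 tail=1 count=0
After op 3 (write(3)): arr=[24 3 _ _ _ _] head=1 tail=2 count=1
After op 4 (write(22)): arr=[24 3 22 _ _ _] head=1 tail=3 count=2
After op 5 (read()): arr=[24 3 22 _ _ _] head=2 tail=3 count=1
After op 6 (write(6)): arr=[24 3 22 6 _ _] head=2 tail=4 count=2
After op 7 (write(5)): arr=[24 3 22 6 5 _] head=2 tail=5 count=3
After op 8 (read()): arr=[24 3 22 6 5 _] head=3 tail=5 count=2
After op 9 (write(23)): arr=[24 3 22 6 5 23] head=3 tail=0 count=3
After op 10 (read()): arr=[24 3 22 6 5 23] head=4 tail=0 count=2
After op 11 (read()): arr=[24 3 22 6 5 23] head=5 tail=0 count=1
After op 12 (read()): arr=[24 3 22 6 5 23] head=0 tail=0 count=0
After op 13 (write(14)): arr=[14 3 22 6 5 23] head=0 tail=1 count=1
After op 14 (write(10)): arr=[14 10 22 6 5 23] head=0 tail=2 count=2
After op 15 (write(11)): arr=[14 10 11 6 5 23] head=0 tail=3 count=3
After op 16 (write(4)): arr=[14 10 11 4 5 23] head=0 tail=4 count=4
After op 17 (write(12)): arr=[14 10 11 4 12 23] head=0 tail=5 count=5
After op 18 (write(21)): arr=[14 10 11 4 12 21] head=0 tail=0 count=6
After op 19 (write(13)): arr=[13 10 11 4 12 21] head=1 tail=1 count=6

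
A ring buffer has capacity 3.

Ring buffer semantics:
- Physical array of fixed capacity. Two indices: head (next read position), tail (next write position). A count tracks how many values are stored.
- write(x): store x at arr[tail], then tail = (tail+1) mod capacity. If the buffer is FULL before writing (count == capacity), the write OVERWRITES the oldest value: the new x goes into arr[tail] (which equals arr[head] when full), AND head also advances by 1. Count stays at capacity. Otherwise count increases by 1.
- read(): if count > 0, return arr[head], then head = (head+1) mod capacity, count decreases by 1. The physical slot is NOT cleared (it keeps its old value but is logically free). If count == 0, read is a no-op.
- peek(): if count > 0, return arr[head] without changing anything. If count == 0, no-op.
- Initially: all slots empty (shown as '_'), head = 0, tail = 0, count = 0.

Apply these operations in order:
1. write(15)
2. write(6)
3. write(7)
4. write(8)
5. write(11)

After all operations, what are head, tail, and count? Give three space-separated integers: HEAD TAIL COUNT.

After op 1 (write(15)): arr=[15 _ _] head=0 tail=1 count=1
After op 2 (write(6)): arr=[15 6 _] head=0 tail=2 count=2
After op 3 (write(7)): arr=[15 6 7] head=0 tail=0 count=3
After op 4 (write(8)): arr=[8 6 7] head=1 tail=1 count=3
After op 5 (write(11)): arr=[8 11 7] head=2 tail=2 count=3

Answer: 2 2 3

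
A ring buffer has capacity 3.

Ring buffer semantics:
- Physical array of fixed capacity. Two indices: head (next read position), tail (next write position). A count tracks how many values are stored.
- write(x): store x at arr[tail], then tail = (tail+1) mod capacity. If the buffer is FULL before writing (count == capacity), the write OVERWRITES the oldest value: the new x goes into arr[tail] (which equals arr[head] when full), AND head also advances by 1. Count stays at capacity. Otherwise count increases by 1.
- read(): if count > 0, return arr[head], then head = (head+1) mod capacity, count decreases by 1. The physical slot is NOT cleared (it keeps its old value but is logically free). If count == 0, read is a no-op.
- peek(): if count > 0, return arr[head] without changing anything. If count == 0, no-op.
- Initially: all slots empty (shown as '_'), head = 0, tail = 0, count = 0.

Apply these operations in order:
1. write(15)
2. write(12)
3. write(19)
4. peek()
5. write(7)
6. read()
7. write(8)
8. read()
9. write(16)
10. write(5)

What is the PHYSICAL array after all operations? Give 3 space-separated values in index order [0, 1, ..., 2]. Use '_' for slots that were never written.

Answer: 5 8 16

Derivation:
After op 1 (write(15)): arr=[15 _ _] head=0 tail=1 count=1
After op 2 (write(12)): arr=[15 12 _] head=0 tail=2 count=2
After op 3 (write(19)): arr=[15 12 19] head=0 tail=0 count=3
After op 4 (peek()): arr=[15 12 19] head=0 tail=0 count=3
After op 5 (write(7)): arr=[7 12 19] head=1 tail=1 count=3
After op 6 (read()): arr=[7 12 19] head=2 tail=1 count=2
After op 7 (write(8)): arr=[7 8 19] head=2 tail=2 count=3
After op 8 (read()): arr=[7 8 19] head=0 tail=2 count=2
After op 9 (write(16)): arr=[7 8 16] head=0 tail=0 count=3
After op 10 (write(5)): arr=[5 8 16] head=1 tail=1 count=3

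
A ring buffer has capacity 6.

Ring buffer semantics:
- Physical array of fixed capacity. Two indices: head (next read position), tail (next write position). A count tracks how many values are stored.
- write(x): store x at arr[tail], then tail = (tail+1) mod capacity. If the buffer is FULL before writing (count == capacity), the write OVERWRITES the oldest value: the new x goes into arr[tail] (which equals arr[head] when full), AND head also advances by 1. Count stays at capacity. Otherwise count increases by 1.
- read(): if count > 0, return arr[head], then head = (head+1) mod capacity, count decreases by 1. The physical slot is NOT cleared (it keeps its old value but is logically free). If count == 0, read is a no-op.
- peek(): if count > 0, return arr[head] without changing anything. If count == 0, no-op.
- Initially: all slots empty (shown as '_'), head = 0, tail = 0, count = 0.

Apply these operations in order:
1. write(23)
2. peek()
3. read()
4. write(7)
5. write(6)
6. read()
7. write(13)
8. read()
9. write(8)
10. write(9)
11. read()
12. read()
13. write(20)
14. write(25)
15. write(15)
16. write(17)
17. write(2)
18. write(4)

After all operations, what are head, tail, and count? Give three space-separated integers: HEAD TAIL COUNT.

After op 1 (write(23)): arr=[23 _ _ _ _ _] head=0 tail=1 count=1
After op 2 (peek()): arr=[23 _ _ _ _ _] head=0 tail=1 count=1
After op 3 (read()): arr=[23 _ _ _ _ _] head=1 tail=1 count=0
After op 4 (write(7)): arr=[23 7 _ _ _ _] head=1 tail=2 count=1
After op 5 (write(6)): arr=[23 7 6 _ _ _] head=1 tail=3 count=2
After op 6 (read()): arr=[23 7 6 _ _ _] head=2 tail=3 count=1
After op 7 (write(13)): arr=[23 7 6 13 _ _] head=2 tail=4 count=2
After op 8 (read()): arr=[23 7 6 13 _ _] head=3 tail=4 count=1
After op 9 (write(8)): arr=[23 7 6 13 8 _] head=3 tail=5 count=2
After op 10 (write(9)): arr=[23 7 6 13 8 9] head=3 tail=0 count=3
After op 11 (read()): arr=[23 7 6 13 8 9] head=4 tail=0 count=2
After op 12 (read()): arr=[23 7 6 13 8 9] head=5 tail=0 count=1
After op 13 (write(20)): arr=[20 7 6 13 8 9] head=5 tail=1 count=2
After op 14 (write(25)): arr=[20 25 6 13 8 9] head=5 tail=2 count=3
After op 15 (write(15)): arr=[20 25 15 13 8 9] head=5 tail=3 count=4
After op 16 (write(17)): arr=[20 25 15 17 8 9] head=5 tail=4 count=5
After op 17 (write(2)): arr=[20 25 15 17 2 9] head=5 tail=5 count=6
After op 18 (write(4)): arr=[20 25 15 17 2 4] head=0 tail=0 count=6

Answer: 0 0 6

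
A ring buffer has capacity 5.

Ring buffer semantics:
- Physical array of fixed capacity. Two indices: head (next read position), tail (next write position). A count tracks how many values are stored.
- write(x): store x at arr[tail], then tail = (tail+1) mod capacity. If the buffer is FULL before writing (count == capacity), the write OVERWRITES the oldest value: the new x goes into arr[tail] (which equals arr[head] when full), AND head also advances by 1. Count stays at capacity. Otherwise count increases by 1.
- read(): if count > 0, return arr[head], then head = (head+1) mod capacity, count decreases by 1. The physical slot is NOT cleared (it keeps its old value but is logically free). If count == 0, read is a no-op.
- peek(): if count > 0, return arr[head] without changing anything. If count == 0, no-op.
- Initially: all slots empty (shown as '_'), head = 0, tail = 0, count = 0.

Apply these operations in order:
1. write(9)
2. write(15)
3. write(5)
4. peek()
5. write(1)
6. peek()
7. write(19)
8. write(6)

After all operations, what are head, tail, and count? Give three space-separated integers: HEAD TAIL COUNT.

After op 1 (write(9)): arr=[9 _ _ _ _] head=0 tail=1 count=1
After op 2 (write(15)): arr=[9 15 _ _ _] head=0 tail=2 count=2
After op 3 (write(5)): arr=[9 15 5 _ _] head=0 tail=3 count=3
After op 4 (peek()): arr=[9 15 5 _ _] head=0 tail=3 count=3
After op 5 (write(1)): arr=[9 15 5 1 _] head=0 tail=4 count=4
After op 6 (peek()): arr=[9 15 5 1 _] head=0 tail=4 count=4
After op 7 (write(19)): arr=[9 15 5 1 19] head=0 tail=0 count=5
After op 8 (write(6)): arr=[6 15 5 1 19] head=1 tail=1 count=5

Answer: 1 1 5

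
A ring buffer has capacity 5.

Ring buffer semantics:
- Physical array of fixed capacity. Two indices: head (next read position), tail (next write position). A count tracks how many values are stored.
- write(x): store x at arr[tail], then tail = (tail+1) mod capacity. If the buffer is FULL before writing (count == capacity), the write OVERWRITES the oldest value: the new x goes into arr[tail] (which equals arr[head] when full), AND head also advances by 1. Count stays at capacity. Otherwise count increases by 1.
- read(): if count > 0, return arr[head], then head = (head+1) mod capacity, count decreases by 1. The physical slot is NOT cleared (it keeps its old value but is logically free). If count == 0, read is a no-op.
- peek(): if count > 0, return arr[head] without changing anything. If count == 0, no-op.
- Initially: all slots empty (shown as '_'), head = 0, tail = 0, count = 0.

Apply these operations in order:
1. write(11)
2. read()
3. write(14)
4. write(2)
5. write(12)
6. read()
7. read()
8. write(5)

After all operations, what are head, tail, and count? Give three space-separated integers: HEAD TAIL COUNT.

After op 1 (write(11)): arr=[11 _ _ _ _] head=0 tail=1 count=1
After op 2 (read()): arr=[11 _ _ _ _] head=1 tail=1 count=0
After op 3 (write(14)): arr=[11 14 _ _ _] head=1 tail=2 count=1
After op 4 (write(2)): arr=[11 14 2 _ _] head=1 tail=3 count=2
After op 5 (write(12)): arr=[11 14 2 12 _] head=1 tail=4 count=3
After op 6 (read()): arr=[11 14 2 12 _] head=2 tail=4 count=2
After op 7 (read()): arr=[11 14 2 12 _] head=3 tail=4 count=1
After op 8 (write(5)): arr=[11 14 2 12 5] head=3 tail=0 count=2

Answer: 3 0 2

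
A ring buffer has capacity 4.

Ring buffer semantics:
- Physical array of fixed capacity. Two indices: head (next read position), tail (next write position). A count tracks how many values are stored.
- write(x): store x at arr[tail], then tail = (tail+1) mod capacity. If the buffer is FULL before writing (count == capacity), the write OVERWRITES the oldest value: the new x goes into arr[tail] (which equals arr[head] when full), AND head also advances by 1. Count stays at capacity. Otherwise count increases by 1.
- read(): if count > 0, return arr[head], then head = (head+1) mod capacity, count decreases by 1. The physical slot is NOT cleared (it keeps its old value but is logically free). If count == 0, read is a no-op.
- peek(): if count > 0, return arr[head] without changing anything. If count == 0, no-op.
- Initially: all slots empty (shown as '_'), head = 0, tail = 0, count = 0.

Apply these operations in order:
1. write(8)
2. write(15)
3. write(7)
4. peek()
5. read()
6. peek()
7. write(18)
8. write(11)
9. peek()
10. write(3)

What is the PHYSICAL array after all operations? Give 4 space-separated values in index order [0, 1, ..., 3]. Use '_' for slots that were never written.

After op 1 (write(8)): arr=[8 _ _ _] head=0 tail=1 count=1
After op 2 (write(15)): arr=[8 15 _ _] head=0 tail=2 count=2
After op 3 (write(7)): arr=[8 15 7 _] head=0 tail=3 count=3
After op 4 (peek()): arr=[8 15 7 _] head=0 tail=3 count=3
After op 5 (read()): arr=[8 15 7 _] head=1 tail=3 count=2
After op 6 (peek()): arr=[8 15 7 _] head=1 tail=3 count=2
After op 7 (write(18)): arr=[8 15 7 18] head=1 tail=0 count=3
After op 8 (write(11)): arr=[11 15 7 18] head=1 tail=1 count=4
After op 9 (peek()): arr=[11 15 7 18] head=1 tail=1 count=4
After op 10 (write(3)): arr=[11 3 7 18] head=2 tail=2 count=4

Answer: 11 3 7 18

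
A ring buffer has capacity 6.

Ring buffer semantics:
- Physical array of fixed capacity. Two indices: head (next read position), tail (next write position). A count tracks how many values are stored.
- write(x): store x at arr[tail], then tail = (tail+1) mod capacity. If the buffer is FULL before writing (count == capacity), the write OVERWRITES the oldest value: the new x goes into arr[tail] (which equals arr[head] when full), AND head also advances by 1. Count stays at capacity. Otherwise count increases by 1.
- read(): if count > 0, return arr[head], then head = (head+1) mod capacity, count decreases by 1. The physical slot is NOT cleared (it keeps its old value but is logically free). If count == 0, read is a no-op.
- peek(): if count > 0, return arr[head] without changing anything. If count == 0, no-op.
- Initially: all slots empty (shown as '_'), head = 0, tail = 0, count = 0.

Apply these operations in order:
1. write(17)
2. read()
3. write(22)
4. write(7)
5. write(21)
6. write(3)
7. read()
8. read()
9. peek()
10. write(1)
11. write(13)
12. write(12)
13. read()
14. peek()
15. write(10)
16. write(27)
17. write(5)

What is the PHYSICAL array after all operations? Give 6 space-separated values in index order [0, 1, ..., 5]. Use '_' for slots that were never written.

Answer: 13 12 10 27 5 1

Derivation:
After op 1 (write(17)): arr=[17 _ _ _ _ _] head=0 tail=1 count=1
After op 2 (read()): arr=[17 _ _ _ _ _] head=1 tail=1 count=0
After op 3 (write(22)): arr=[17 22 _ _ _ _] head=1 tail=2 count=1
After op 4 (write(7)): arr=[17 22 7 _ _ _] head=1 tail=3 count=2
After op 5 (write(21)): arr=[17 22 7 21 _ _] head=1 tail=4 count=3
After op 6 (write(3)): arr=[17 22 7 21 3 _] head=1 tail=5 count=4
After op 7 (read()): arr=[17 22 7 21 3 _] head=2 tail=5 count=3
After op 8 (read()): arr=[17 22 7 21 3 _] head=3 tail=5 count=2
After op 9 (peek()): arr=[17 22 7 21 3 _] head=3 tail=5 count=2
After op 10 (write(1)): arr=[17 22 7 21 3 1] head=3 tail=0 count=3
After op 11 (write(13)): arr=[13 22 7 21 3 1] head=3 tail=1 count=4
After op 12 (write(12)): arr=[13 12 7 21 3 1] head=3 tail=2 count=5
After op 13 (read()): arr=[13 12 7 21 3 1] head=4 tail=2 count=4
After op 14 (peek()): arr=[13 12 7 21 3 1] head=4 tail=2 count=4
After op 15 (write(10)): arr=[13 12 10 21 3 1] head=4 tail=3 count=5
After op 16 (write(27)): arr=[13 12 10 27 3 1] head=4 tail=4 count=6
After op 17 (write(5)): arr=[13 12 10 27 5 1] head=5 tail=5 count=6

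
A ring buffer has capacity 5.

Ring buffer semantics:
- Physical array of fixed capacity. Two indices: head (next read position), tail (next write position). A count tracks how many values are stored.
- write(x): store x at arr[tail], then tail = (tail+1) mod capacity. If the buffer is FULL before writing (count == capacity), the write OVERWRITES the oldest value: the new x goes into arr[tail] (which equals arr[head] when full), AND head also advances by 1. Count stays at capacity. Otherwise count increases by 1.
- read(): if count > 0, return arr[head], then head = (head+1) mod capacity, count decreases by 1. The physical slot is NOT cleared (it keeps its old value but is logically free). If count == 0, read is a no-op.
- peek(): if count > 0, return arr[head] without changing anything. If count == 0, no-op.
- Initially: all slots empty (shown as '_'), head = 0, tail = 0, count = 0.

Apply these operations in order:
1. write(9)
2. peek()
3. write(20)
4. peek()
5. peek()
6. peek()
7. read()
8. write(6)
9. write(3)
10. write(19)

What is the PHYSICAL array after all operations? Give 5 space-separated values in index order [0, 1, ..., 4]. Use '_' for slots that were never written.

After op 1 (write(9)): arr=[9 _ _ _ _] head=0 tail=1 count=1
After op 2 (peek()): arr=[9 _ _ _ _] head=0 tail=1 count=1
After op 3 (write(20)): arr=[9 20 _ _ _] head=0 tail=2 count=2
After op 4 (peek()): arr=[9 20 _ _ _] head=0 tail=2 count=2
After op 5 (peek()): arr=[9 20 _ _ _] head=0 tail=2 count=2
After op 6 (peek()): arr=[9 20 _ _ _] head=0 tail=2 count=2
After op 7 (read()): arr=[9 20 _ _ _] head=1 tail=2 count=1
After op 8 (write(6)): arr=[9 20 6 _ _] head=1 tail=3 count=2
After op 9 (write(3)): arr=[9 20 6 3 _] head=1 tail=4 count=3
After op 10 (write(19)): arr=[9 20 6 3 19] head=1 tail=0 count=4

Answer: 9 20 6 3 19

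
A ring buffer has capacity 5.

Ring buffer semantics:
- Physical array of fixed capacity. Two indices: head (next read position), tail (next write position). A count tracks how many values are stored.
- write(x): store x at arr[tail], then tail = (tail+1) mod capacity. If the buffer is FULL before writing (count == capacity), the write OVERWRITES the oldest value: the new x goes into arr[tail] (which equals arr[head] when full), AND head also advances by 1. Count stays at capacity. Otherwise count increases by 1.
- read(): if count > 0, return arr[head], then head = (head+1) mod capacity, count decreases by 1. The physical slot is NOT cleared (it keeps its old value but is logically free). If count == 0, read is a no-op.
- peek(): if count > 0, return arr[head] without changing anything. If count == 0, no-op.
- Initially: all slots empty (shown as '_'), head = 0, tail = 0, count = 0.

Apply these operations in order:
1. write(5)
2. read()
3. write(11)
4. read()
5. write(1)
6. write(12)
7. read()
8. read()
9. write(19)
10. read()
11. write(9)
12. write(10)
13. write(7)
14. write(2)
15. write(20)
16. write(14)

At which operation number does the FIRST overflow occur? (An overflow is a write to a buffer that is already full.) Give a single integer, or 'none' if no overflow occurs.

Answer: 16

Derivation:
After op 1 (write(5)): arr=[5 _ _ _ _] head=0 tail=1 count=1
After op 2 (read()): arr=[5 _ _ _ _] head=1 tail=1 count=0
After op 3 (write(11)): arr=[5 11 _ _ _] head=1 tail=2 count=1
After op 4 (read()): arr=[5 11 _ _ _] head=2 tail=2 count=0
After op 5 (write(1)): arr=[5 11 1 _ _] head=2 tail=3 count=1
After op 6 (write(12)): arr=[5 11 1 12 _] head=2 tail=4 count=2
After op 7 (read()): arr=[5 11 1 12 _] head=3 tail=4 count=1
After op 8 (read()): arr=[5 11 1 12 _] head=4 tail=4 count=0
After op 9 (write(19)): arr=[5 11 1 12 19] head=4 tail=0 count=1
After op 10 (read()): arr=[5 11 1 12 19] head=0 tail=0 count=0
After op 11 (write(9)): arr=[9 11 1 12 19] head=0 tail=1 count=1
After op 12 (write(10)): arr=[9 10 1 12 19] head=0 tail=2 count=2
After op 13 (write(7)): arr=[9 10 7 12 19] head=0 tail=3 count=3
After op 14 (write(2)): arr=[9 10 7 2 19] head=0 tail=4 count=4
After op 15 (write(20)): arr=[9 10 7 2 20] head=0 tail=0 count=5
After op 16 (write(14)): arr=[14 10 7 2 20] head=1 tail=1 count=5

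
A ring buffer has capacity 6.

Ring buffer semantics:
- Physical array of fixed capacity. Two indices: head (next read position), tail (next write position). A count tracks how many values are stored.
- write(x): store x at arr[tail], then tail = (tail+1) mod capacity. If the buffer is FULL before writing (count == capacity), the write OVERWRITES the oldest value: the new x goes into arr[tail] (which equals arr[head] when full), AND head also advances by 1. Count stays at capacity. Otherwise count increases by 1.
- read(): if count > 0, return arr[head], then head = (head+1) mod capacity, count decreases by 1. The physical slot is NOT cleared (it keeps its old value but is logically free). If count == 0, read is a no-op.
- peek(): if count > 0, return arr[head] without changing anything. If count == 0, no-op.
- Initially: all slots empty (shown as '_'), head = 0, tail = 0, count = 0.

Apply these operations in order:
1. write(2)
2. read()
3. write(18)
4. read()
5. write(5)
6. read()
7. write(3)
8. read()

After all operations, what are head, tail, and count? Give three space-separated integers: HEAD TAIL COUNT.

Answer: 4 4 0

Derivation:
After op 1 (write(2)): arr=[2 _ _ _ _ _] head=0 tail=1 count=1
After op 2 (read()): arr=[2 _ _ _ _ _] head=1 tail=1 count=0
After op 3 (write(18)): arr=[2 18 _ _ _ _] head=1 tail=2 count=1
After op 4 (read()): arr=[2 18 _ _ _ _] head=2 tail=2 count=0
After op 5 (write(5)): arr=[2 18 5 _ _ _] head=2 tail=3 count=1
After op 6 (read()): arr=[2 18 5 _ _ _] head=3 tail=3 count=0
After op 7 (write(3)): arr=[2 18 5 3 _ _] head=3 tail=4 count=1
After op 8 (read()): arr=[2 18 5 3 _ _] head=4 tail=4 count=0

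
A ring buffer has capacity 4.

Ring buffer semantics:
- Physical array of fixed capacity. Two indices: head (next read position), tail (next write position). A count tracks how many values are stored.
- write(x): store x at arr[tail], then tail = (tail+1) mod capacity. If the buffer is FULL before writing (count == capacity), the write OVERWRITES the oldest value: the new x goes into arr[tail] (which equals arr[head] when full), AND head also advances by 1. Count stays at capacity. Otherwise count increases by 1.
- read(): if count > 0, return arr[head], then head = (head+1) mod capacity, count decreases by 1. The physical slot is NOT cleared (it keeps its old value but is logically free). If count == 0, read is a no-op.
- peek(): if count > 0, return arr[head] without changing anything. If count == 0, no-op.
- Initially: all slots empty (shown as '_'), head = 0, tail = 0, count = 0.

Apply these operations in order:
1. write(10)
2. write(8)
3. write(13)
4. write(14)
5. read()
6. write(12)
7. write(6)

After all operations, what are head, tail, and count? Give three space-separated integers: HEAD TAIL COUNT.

Answer: 2 2 4

Derivation:
After op 1 (write(10)): arr=[10 _ _ _] head=0 tail=1 count=1
After op 2 (write(8)): arr=[10 8 _ _] head=0 tail=2 count=2
After op 3 (write(13)): arr=[10 8 13 _] head=0 tail=3 count=3
After op 4 (write(14)): arr=[10 8 13 14] head=0 tail=0 count=4
After op 5 (read()): arr=[10 8 13 14] head=1 tail=0 count=3
After op 6 (write(12)): arr=[12 8 13 14] head=1 tail=1 count=4
After op 7 (write(6)): arr=[12 6 13 14] head=2 tail=2 count=4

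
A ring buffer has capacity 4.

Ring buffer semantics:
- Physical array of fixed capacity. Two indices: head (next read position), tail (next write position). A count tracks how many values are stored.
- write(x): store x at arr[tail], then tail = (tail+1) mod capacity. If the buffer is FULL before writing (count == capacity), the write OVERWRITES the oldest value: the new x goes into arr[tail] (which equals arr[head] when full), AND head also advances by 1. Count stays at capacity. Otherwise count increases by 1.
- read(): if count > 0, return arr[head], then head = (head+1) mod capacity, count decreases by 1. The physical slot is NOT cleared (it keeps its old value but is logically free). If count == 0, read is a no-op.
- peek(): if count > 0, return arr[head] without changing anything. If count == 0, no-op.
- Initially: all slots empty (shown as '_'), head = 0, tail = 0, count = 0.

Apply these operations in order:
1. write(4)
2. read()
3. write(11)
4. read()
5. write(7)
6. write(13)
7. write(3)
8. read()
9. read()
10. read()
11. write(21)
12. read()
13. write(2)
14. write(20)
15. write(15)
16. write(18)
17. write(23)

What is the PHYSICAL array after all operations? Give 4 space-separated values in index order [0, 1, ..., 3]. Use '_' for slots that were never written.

Answer: 15 18 23 20

Derivation:
After op 1 (write(4)): arr=[4 _ _ _] head=0 tail=1 count=1
After op 2 (read()): arr=[4 _ _ _] head=1 tail=1 count=0
After op 3 (write(11)): arr=[4 11 _ _] head=1 tail=2 count=1
After op 4 (read()): arr=[4 11 _ _] head=2 tail=2 count=0
After op 5 (write(7)): arr=[4 11 7 _] head=2 tail=3 count=1
After op 6 (write(13)): arr=[4 11 7 13] head=2 tail=0 count=2
After op 7 (write(3)): arr=[3 11 7 13] head=2 tail=1 count=3
After op 8 (read()): arr=[3 11 7 13] head=3 tail=1 count=2
After op 9 (read()): arr=[3 11 7 13] head=0 tail=1 count=1
After op 10 (read()): arr=[3 11 7 13] head=1 tail=1 count=0
After op 11 (write(21)): arr=[3 21 7 13] head=1 tail=2 count=1
After op 12 (read()): arr=[3 21 7 13] head=2 tail=2 count=0
After op 13 (write(2)): arr=[3 21 2 13] head=2 tail=3 count=1
After op 14 (write(20)): arr=[3 21 2 20] head=2 tail=0 count=2
After op 15 (write(15)): arr=[15 21 2 20] head=2 tail=1 count=3
After op 16 (write(18)): arr=[15 18 2 20] head=2 tail=2 count=4
After op 17 (write(23)): arr=[15 18 23 20] head=3 tail=3 count=4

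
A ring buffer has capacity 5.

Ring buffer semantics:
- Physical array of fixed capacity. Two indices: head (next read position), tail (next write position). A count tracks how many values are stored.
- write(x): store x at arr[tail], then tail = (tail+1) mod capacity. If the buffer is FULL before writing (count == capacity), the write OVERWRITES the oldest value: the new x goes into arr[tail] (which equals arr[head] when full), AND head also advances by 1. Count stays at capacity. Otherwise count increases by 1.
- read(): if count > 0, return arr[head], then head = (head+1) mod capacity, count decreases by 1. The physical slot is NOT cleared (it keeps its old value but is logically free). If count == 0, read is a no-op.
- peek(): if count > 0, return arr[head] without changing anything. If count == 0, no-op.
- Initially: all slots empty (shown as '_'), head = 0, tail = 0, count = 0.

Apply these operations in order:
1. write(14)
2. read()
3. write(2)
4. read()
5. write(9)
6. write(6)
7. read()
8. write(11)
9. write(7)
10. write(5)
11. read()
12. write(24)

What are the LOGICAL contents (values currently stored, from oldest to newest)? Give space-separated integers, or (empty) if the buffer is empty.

After op 1 (write(14)): arr=[14 _ _ _ _] head=0 tail=1 count=1
After op 2 (read()): arr=[14 _ _ _ _] head=1 tail=1 count=0
After op 3 (write(2)): arr=[14 2 _ _ _] head=1 tail=2 count=1
After op 4 (read()): arr=[14 2 _ _ _] head=2 tail=2 count=0
After op 5 (write(9)): arr=[14 2 9 _ _] head=2 tail=3 count=1
After op 6 (write(6)): arr=[14 2 9 6 _] head=2 tail=4 count=2
After op 7 (read()): arr=[14 2 9 6 _] head=3 tail=4 count=1
After op 8 (write(11)): arr=[14 2 9 6 11] head=3 tail=0 count=2
After op 9 (write(7)): arr=[7 2 9 6 11] head=3 tail=1 count=3
After op 10 (write(5)): arr=[7 5 9 6 11] head=3 tail=2 count=4
After op 11 (read()): arr=[7 5 9 6 11] head=4 tail=2 count=3
After op 12 (write(24)): arr=[7 5 24 6 11] head=4 tail=3 count=4

Answer: 11 7 5 24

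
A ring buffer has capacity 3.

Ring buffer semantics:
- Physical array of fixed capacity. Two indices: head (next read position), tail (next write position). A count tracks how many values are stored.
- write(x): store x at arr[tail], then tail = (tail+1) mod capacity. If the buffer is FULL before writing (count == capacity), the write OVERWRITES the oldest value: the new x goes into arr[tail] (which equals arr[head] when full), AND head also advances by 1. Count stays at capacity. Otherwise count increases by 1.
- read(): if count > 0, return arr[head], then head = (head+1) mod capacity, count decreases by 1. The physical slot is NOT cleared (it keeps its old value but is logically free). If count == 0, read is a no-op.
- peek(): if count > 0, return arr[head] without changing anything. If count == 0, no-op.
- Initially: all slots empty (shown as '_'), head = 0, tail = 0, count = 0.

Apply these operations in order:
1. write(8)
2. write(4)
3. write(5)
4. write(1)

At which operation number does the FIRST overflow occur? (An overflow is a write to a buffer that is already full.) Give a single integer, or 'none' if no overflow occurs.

After op 1 (write(8)): arr=[8 _ _] head=0 tail=1 count=1
After op 2 (write(4)): arr=[8 4 _] head=0 tail=2 count=2
After op 3 (write(5)): arr=[8 4 5] head=0 tail=0 count=3
After op 4 (write(1)): arr=[1 4 5] head=1 tail=1 count=3

Answer: 4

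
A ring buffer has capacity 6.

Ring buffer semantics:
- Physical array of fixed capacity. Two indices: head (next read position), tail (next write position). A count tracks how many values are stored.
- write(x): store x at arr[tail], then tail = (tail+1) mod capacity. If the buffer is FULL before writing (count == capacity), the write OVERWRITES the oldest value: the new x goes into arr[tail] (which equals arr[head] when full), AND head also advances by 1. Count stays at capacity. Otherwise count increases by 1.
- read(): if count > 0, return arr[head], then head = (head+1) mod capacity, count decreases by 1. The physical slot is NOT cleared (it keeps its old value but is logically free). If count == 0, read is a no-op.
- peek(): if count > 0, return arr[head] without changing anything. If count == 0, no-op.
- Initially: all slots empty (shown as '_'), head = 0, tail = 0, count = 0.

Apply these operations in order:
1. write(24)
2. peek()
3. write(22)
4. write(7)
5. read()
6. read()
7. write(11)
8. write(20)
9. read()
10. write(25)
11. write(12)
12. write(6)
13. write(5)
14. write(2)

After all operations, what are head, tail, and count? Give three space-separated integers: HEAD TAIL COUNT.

Answer: 4 4 6

Derivation:
After op 1 (write(24)): arr=[24 _ _ _ _ _] head=0 tail=1 count=1
After op 2 (peek()): arr=[24 _ _ _ _ _] head=0 tail=1 count=1
After op 3 (write(22)): arr=[24 22 _ _ _ _] head=0 tail=2 count=2
After op 4 (write(7)): arr=[24 22 7 _ _ _] head=0 tail=3 count=3
After op 5 (read()): arr=[24 22 7 _ _ _] head=1 tail=3 count=2
After op 6 (read()): arr=[24 22 7 _ _ _] head=2 tail=3 count=1
After op 7 (write(11)): arr=[24 22 7 11 _ _] head=2 tail=4 count=2
After op 8 (write(20)): arr=[24 22 7 11 20 _] head=2 tail=5 count=3
After op 9 (read()): arr=[24 22 7 11 20 _] head=3 tail=5 count=2
After op 10 (write(25)): arr=[24 22 7 11 20 25] head=3 tail=0 count=3
After op 11 (write(12)): arr=[12 22 7 11 20 25] head=3 tail=1 count=4
After op 12 (write(6)): arr=[12 6 7 11 20 25] head=3 tail=2 count=5
After op 13 (write(5)): arr=[12 6 5 11 20 25] head=3 tail=3 count=6
After op 14 (write(2)): arr=[12 6 5 2 20 25] head=4 tail=4 count=6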